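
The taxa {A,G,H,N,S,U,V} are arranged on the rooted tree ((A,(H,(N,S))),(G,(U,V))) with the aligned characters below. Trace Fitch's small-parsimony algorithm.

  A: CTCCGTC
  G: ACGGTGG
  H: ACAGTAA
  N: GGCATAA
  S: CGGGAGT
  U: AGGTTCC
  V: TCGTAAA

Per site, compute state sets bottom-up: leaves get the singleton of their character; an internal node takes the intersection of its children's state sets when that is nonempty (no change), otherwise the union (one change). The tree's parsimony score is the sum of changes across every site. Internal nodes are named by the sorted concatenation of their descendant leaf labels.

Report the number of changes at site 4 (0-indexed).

[col 0] NS: children N:{G}, S:{C} ∪→ {C,G}; cost 1
[col 0] HNS: children H:{A}, NS:{C,G} ∪→ {A,C,G}; cost 1
[col 0] AHNS: children A:{C}, HNS:{A,C,G} ∩→ {C}; cost 0
[col 0] UV: children U:{A}, V:{T} ∪→ {A,T}; cost 1
[col 0] GUV: children G:{A}, UV:{A,T} ∩→ {A}; cost 0
[col 0] AGHNSUV: children AHNS:{C}, GUV:{A} ∪→ {A,C}; cost 1
[col 1] NS: children N:{G}, S:{G} ∩→ {G}; cost 0
[col 1] HNS: children H:{C}, NS:{G} ∪→ {C,G}; cost 1
[col 1] AHNS: children A:{T}, HNS:{C,G} ∪→ {C,G,T}; cost 1
[col 1] UV: children U:{G}, V:{C} ∪→ {C,G}; cost 1
[col 1] GUV: children G:{C}, UV:{C,G} ∩→ {C}; cost 0
[col 1] AGHNSUV: children AHNS:{C,G,T}, GUV:{C} ∩→ {C}; cost 0
[col 2] NS: children N:{C}, S:{G} ∪→ {C,G}; cost 1
[col 2] HNS: children H:{A}, NS:{C,G} ∪→ {A,C,G}; cost 1
[col 2] AHNS: children A:{C}, HNS:{A,C,G} ∩→ {C}; cost 0
[col 2] UV: children U:{G}, V:{G} ∩→ {G}; cost 0
[col 2] GUV: children G:{G}, UV:{G} ∩→ {G}; cost 0
[col 2] AGHNSUV: children AHNS:{C}, GUV:{G} ∪→ {C,G}; cost 1
[col 3] NS: children N:{A}, S:{G} ∪→ {A,G}; cost 1
[col 3] HNS: children H:{G}, NS:{A,G} ∩→ {G}; cost 0
[col 3] AHNS: children A:{C}, HNS:{G} ∪→ {C,G}; cost 1
[col 3] UV: children U:{T}, V:{T} ∩→ {T}; cost 0
[col 3] GUV: children G:{G}, UV:{T} ∪→ {G,T}; cost 1
[col 3] AGHNSUV: children AHNS:{C,G}, GUV:{G,T} ∩→ {G}; cost 0
[col 4] NS: children N:{T}, S:{A} ∪→ {A,T}; cost 1
[col 4] HNS: children H:{T}, NS:{A,T} ∩→ {T}; cost 0
[col 4] AHNS: children A:{G}, HNS:{T} ∪→ {G,T}; cost 1
[col 4] UV: children U:{T}, V:{A} ∪→ {A,T}; cost 1
[col 4] GUV: children G:{T}, UV:{A,T} ∩→ {T}; cost 0
[col 4] AGHNSUV: children AHNS:{G,T}, GUV:{T} ∩→ {T}; cost 0
[col 5] NS: children N:{A}, S:{G} ∪→ {A,G}; cost 1
[col 5] HNS: children H:{A}, NS:{A,G} ∩→ {A}; cost 0
[col 5] AHNS: children A:{T}, HNS:{A} ∪→ {A,T}; cost 1
[col 5] UV: children U:{C}, V:{A} ∪→ {A,C}; cost 1
[col 5] GUV: children G:{G}, UV:{A,C} ∪→ {A,C,G}; cost 1
[col 5] AGHNSUV: children AHNS:{A,T}, GUV:{A,C,G} ∩→ {A}; cost 0
[col 6] NS: children N:{A}, S:{T} ∪→ {A,T}; cost 1
[col 6] HNS: children H:{A}, NS:{A,T} ∩→ {A}; cost 0
[col 6] AHNS: children A:{C}, HNS:{A} ∪→ {A,C}; cost 1
[col 6] UV: children U:{C}, V:{A} ∪→ {A,C}; cost 1
[col 6] GUV: children G:{G}, UV:{A,C} ∪→ {A,C,G}; cost 1
[col 6] AGHNSUV: children AHNS:{A,C}, GUV:{A,C,G} ∩→ {A,C}; cost 0
per-site changes: [4, 3, 3, 3, 3, 4, 4]; total = 24

3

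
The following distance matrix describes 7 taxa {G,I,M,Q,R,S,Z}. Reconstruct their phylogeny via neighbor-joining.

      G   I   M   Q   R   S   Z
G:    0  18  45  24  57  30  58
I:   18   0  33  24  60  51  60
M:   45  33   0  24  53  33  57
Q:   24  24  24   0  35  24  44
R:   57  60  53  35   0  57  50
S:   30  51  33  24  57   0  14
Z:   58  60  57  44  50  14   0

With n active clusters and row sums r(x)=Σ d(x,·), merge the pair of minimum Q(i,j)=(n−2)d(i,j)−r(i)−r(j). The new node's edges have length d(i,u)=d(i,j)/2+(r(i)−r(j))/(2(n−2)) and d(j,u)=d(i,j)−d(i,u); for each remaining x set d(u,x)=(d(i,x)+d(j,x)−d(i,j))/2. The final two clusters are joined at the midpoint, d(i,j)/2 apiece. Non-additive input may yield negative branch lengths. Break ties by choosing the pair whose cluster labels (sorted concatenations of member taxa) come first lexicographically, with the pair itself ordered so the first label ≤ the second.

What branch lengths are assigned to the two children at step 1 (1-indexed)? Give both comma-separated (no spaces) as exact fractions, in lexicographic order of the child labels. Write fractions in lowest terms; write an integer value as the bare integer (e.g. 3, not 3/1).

-2/5,72/5

iteration 1: select S,Z (d=14, Q=-422); attach at lengths (-2/5, 72/5); label the merged cluster SZ
  updated: d(G,SZ)=37, d(I,SZ)=97/2, d(M,SZ)=38, d(Q,SZ)=27, d(R,SZ)=93/2
iteration 2: select G,I (d=18, Q=-585/2); attach at lengths (139/16, 149/16); label the merged cluster GI
  updated: d(GI,M)=30, d(GI,Q)=15, d(GI,R)=99/2, d(GI,SZ)=135/4
iteration 3: select R,SZ (d=93/2, Q=-759/4); attach at lengths (713/24, 403/24); label the merged cluster RSZ
  updated: d(GI,RSZ)=147/8, d(M,RSZ)=89/4, d(Q,RSZ)=31/4
iteration 4: select GI,Q (d=15, Q=-641/8); attach at lengths (373/32, 107/32); label the merged cluster GIQ
  updated: d(GIQ,M)=39/2, d(GIQ,RSZ)=89/16
iteration 5: select GIQ,M (d=39/2, Q=-757/16); attach at lengths (45/32, 579/32); label the merged cluster GIMQ
  updated: d(GIMQ,RSZ)=133/32
iteration 6: select GIMQ,RSZ (d=133/32); attach at lengths (133/64, 133/64); label the merged cluster GIMQRSZ
final tree: ((((G:139/16,I:149/16):373/32,Q:107/32):45/32,M:579/32):133/64,(R:713/24,(S:-2/5,Z:72/5):403/24):133/64)
total length: 3749/32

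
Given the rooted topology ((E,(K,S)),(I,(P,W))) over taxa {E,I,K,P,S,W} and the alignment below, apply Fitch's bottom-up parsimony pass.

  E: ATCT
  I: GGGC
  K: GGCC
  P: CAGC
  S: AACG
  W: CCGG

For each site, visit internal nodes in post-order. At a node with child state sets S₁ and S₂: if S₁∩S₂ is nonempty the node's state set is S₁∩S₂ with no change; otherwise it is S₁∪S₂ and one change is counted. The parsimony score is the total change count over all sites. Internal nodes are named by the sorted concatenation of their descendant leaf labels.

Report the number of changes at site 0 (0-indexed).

[col 0] KS: children K:{G}, S:{A} ∪→ {A,G}; cost 1
[col 0] EKS: children E:{A}, KS:{A,G} ∩→ {A}; cost 0
[col 0] PW: children P:{C}, W:{C} ∩→ {C}; cost 0
[col 0] IPW: children I:{G}, PW:{C} ∪→ {C,G}; cost 1
[col 0] EIKPSW: children EKS:{A}, IPW:{C,G} ∪→ {A,C,G}; cost 1
[col 1] KS: children K:{G}, S:{A} ∪→ {A,G}; cost 1
[col 1] EKS: children E:{T}, KS:{A,G} ∪→ {A,G,T}; cost 1
[col 1] PW: children P:{A}, W:{C} ∪→ {A,C}; cost 1
[col 1] IPW: children I:{G}, PW:{A,C} ∪→ {A,C,G}; cost 1
[col 1] EIKPSW: children EKS:{A,G,T}, IPW:{A,C,G} ∩→ {A,G}; cost 0
[col 2] KS: children K:{C}, S:{C} ∩→ {C}; cost 0
[col 2] EKS: children E:{C}, KS:{C} ∩→ {C}; cost 0
[col 2] PW: children P:{G}, W:{G} ∩→ {G}; cost 0
[col 2] IPW: children I:{G}, PW:{G} ∩→ {G}; cost 0
[col 2] EIKPSW: children EKS:{C}, IPW:{G} ∪→ {C,G}; cost 1
[col 3] KS: children K:{C}, S:{G} ∪→ {C,G}; cost 1
[col 3] EKS: children E:{T}, KS:{C,G} ∪→ {C,G,T}; cost 1
[col 3] PW: children P:{C}, W:{G} ∪→ {C,G}; cost 1
[col 3] IPW: children I:{C}, PW:{C,G} ∩→ {C}; cost 0
[col 3] EIKPSW: children EKS:{C,G,T}, IPW:{C} ∩→ {C}; cost 0
per-site changes: [3, 4, 1, 3]; total = 11

3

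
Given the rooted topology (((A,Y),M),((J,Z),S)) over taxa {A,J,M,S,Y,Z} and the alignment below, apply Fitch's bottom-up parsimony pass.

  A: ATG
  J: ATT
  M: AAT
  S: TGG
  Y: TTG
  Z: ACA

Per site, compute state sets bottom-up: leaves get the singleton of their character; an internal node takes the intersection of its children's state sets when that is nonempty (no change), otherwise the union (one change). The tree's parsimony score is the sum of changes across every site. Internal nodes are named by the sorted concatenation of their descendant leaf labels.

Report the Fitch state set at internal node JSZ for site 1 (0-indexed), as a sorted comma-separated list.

site 0, node AY: A={A} ∪ Y={T} → {A,T} (+1)
site 0, node AMY: AY={A,T} ∩ M={A} → {A} (+0)
site 0, node JZ: J={A} ∩ Z={A} → {A} (+0)
site 0, node JSZ: JZ={A} ∪ S={T} → {A,T} (+1)
site 0, node AJMSYZ: AMY={A} ∩ JSZ={A,T} → {A} (+0)
site 1, node AY: A={T} ∩ Y={T} → {T} (+0)
site 1, node AMY: AY={T} ∪ M={A} → {A,T} (+1)
site 1, node JZ: J={T} ∪ Z={C} → {C,T} (+1)
site 1, node JSZ: JZ={C,T} ∪ S={G} → {C,G,T} (+1)
site 1, node AJMSYZ: AMY={A,T} ∩ JSZ={C,G,T} → {T} (+0)
site 2, node AY: A={G} ∩ Y={G} → {G} (+0)
site 2, node AMY: AY={G} ∪ M={T} → {G,T} (+1)
site 2, node JZ: J={T} ∪ Z={A} → {A,T} (+1)
site 2, node JSZ: JZ={A,T} ∪ S={G} → {A,G,T} (+1)
site 2, node AJMSYZ: AMY={G,T} ∩ JSZ={A,G,T} → {G,T} (+0)
per-site changes: [2, 3, 3]; total = 8

C,G,T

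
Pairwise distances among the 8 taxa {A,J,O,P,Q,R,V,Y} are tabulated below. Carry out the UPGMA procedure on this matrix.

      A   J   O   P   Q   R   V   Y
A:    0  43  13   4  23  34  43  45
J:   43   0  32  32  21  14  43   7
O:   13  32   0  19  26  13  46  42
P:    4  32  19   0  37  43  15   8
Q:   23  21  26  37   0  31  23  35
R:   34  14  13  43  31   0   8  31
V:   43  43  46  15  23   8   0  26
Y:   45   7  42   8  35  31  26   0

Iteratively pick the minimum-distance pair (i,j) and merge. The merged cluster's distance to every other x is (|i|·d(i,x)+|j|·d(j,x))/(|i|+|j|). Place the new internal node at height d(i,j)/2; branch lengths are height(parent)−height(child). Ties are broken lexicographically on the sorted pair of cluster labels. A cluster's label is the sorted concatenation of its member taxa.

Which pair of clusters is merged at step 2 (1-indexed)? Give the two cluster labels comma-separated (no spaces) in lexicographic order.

1. join A+P (d=4) ⇒ AP; edges |A|=2, |P|=2
  updated: d(AP,J)=75/2, d(AP,O)=16, d(AP,Q)=30, d(AP,R)=77/2, d(AP,V)=29, d(AP,Y)=53/2
2. join J+Y (d=7) ⇒ JY; edges |J|=7/2, |Y|=7/2
  updated: d(AP,JY)=32, d(JY,O)=37, d(JY,Q)=28, d(JY,R)=45/2, d(JY,V)=69/2
3. join R+V (d=8) ⇒ RV; edges |R|=4, |V|=4
  updated: d(AP,RV)=135/4, d(JY,RV)=57/2, d(O,RV)=59/2, d(Q,RV)=27
4. join AP+O (d=16) ⇒ AOP; edges |AP|=6, |O|=8
  updated: d(AOP,JY)=101/3, d(AOP,Q)=86/3, d(AOP,RV)=97/3
5. join Q+RV (d=27) ⇒ QRV; edges |Q|=27/2, |RV|=19/2
  updated: d(AOP,QRV)=280/9, d(JY,QRV)=85/3
6. join JY+QRV (d=85/3) ⇒ JQRVY; edges |JY|=32/3, |QRV|=2/3
  updated: d(AOP,JQRVY)=482/15
7. join AOP+JQRVY (d=482/15) ⇒ AJOPQRVY; edges |AOP|=121/15, |JQRVY|=19/10
final tree: (((A:2,P:2):6,O:8):121/15,((J:7/2,Y:7/2):32/3,(Q:27/2,(R:4,V:4):19/2):2/3):19/10)
total length: 773/10

J,Y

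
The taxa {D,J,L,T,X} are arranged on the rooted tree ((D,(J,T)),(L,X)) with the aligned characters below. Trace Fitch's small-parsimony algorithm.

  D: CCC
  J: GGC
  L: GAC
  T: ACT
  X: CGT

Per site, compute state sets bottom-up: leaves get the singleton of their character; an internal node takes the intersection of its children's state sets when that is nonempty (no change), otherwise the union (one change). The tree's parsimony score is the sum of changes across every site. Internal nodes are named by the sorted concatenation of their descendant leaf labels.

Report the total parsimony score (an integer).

8

site 0, node JT: J={G} ∪ T={A} → {A,G} (+1)
site 0, node DJT: D={C} ∪ JT={A,G} → {A,C,G} (+1)
site 0, node LX: L={G} ∪ X={C} → {C,G} (+1)
site 0, node DJLTX: DJT={A,C,G} ∩ LX={C,G} → {C,G} (+0)
site 1, node JT: J={G} ∪ T={C} → {C,G} (+1)
site 1, node DJT: D={C} ∩ JT={C,G} → {C} (+0)
site 1, node LX: L={A} ∪ X={G} → {A,G} (+1)
site 1, node DJLTX: DJT={C} ∪ LX={A,G} → {A,C,G} (+1)
site 2, node JT: J={C} ∪ T={T} → {C,T} (+1)
site 2, node DJT: D={C} ∩ JT={C,T} → {C} (+0)
site 2, node LX: L={C} ∪ X={T} → {C,T} (+1)
site 2, node DJLTX: DJT={C} ∩ LX={C,T} → {C} (+0)
per-site changes: [3, 3, 2]; total = 8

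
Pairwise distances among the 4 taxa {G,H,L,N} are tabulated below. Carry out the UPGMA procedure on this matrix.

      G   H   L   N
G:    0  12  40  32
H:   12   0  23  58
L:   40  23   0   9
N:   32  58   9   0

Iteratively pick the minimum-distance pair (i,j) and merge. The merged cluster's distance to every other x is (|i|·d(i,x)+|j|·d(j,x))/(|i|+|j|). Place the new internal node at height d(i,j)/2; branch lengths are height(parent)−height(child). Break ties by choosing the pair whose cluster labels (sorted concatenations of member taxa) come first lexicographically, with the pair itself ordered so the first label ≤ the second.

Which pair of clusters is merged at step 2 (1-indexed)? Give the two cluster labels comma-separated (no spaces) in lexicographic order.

G,H

iteration 1: select L,N (d=9); attach at lengths (9/2, 9/2); label the merged cluster LN
  updated: d(G,LN)=36, d(H,LN)=81/2
iteration 2: select G,H (d=12); attach at lengths (6, 6); label the merged cluster GH
  updated: d(GH,LN)=153/4
iteration 3: select GH,LN (d=153/4); attach at lengths (105/8, 117/8); label the merged cluster GHLN
final tree: ((G:6,H:6):105/8,(L:9/2,N:9/2):117/8)
total length: 195/4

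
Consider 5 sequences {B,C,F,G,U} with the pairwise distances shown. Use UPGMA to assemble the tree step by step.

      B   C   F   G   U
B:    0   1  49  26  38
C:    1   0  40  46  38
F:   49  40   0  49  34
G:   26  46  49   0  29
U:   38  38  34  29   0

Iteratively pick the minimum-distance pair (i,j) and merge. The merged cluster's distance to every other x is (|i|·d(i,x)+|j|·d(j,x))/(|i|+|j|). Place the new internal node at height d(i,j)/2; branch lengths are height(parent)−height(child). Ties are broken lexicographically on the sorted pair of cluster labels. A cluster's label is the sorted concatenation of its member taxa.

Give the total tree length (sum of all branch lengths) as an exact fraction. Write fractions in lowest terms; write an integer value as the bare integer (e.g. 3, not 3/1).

153/2

1. join B+C (d=1) ⇒ BC; edges |B|=1/2, |C|=1/2
  updated: d(BC,F)=89/2, d(BC,G)=36, d(BC,U)=38
2. join G+U (d=29) ⇒ GU; edges |G|=29/2, |U|=29/2
  updated: d(BC,GU)=37, d(F,GU)=83/2
3. join BC+GU (d=37) ⇒ BCGU; edges |BC|=18, |GU|=4
  updated: d(BCGU,F)=43
4. join BCGU+F (d=43) ⇒ BCFGU; edges |BCGU|=3, |F|=43/2
final tree: (((B:1/2,C:1/2):18,(G:29/2,U:29/2):4):3,F:43/2)
total length: 153/2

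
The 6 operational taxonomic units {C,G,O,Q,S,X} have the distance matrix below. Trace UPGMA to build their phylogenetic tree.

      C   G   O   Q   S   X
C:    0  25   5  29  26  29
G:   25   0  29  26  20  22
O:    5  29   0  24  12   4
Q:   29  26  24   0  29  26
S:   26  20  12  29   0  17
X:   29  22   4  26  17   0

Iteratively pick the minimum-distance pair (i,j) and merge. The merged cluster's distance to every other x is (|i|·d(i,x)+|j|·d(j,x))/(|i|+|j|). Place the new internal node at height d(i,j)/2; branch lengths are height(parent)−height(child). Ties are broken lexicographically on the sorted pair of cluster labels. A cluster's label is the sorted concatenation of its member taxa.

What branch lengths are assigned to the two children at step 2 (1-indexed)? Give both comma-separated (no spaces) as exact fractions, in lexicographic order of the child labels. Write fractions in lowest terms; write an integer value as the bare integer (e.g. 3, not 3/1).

iteration 1: select O,X (d=4); attach at lengths (2, 2); label the merged cluster OX
  updated: d(C,OX)=17, d(G,OX)=51/2, d(OX,Q)=25, d(OX,S)=29/2
iteration 2: select OX,S (d=29/2); attach at lengths (21/4, 29/4); label the merged cluster OSX
  updated: d(C,OSX)=20, d(G,OSX)=71/3, d(OSX,Q)=79/3
iteration 3: select C,OSX (d=20); attach at lengths (10, 11/4); label the merged cluster COSX
  updated: d(COSX,G)=24, d(COSX,Q)=27
iteration 4: select COSX,G (d=24); attach at lengths (2, 12); label the merged cluster CGOSX
  updated: d(CGOSX,Q)=134/5
iteration 5: select CGOSX,Q (d=134/5); attach at lengths (7/5, 67/5); label the merged cluster CGOQSX
final tree: (((C:10,((O:2,X:2):21/4,S:29/4):11/4):2,G:12):7/5,Q:67/5)
total length: 1161/20

21/4,29/4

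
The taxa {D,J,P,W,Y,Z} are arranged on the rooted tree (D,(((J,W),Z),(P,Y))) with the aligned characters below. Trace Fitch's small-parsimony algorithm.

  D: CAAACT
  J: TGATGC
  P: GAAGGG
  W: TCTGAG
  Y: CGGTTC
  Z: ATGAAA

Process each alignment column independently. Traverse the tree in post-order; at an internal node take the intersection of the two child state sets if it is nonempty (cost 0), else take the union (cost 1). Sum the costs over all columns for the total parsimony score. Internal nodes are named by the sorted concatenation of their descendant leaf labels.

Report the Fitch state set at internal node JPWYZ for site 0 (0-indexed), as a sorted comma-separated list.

[col 0] JW: children J:{T}, W:{T} ∩→ {T}; cost 0
[col 0] JWZ: children JW:{T}, Z:{A} ∪→ {A,T}; cost 1
[col 0] PY: children P:{G}, Y:{C} ∪→ {C,G}; cost 1
[col 0] JPWYZ: children JWZ:{A,T}, PY:{C,G} ∪→ {A,C,G,T}; cost 1
[col 0] DJPWYZ: children D:{C}, JPWYZ:{A,C,G,T} ∩→ {C}; cost 0
[col 1] JW: children J:{G}, W:{C} ∪→ {C,G}; cost 1
[col 1] JWZ: children JW:{C,G}, Z:{T} ∪→ {C,G,T}; cost 1
[col 1] PY: children P:{A}, Y:{G} ∪→ {A,G}; cost 1
[col 1] JPWYZ: children JWZ:{C,G,T}, PY:{A,G} ∩→ {G}; cost 0
[col 1] DJPWYZ: children D:{A}, JPWYZ:{G} ∪→ {A,G}; cost 1
[col 2] JW: children J:{A}, W:{T} ∪→ {A,T}; cost 1
[col 2] JWZ: children JW:{A,T}, Z:{G} ∪→ {A,G,T}; cost 1
[col 2] PY: children P:{A}, Y:{G} ∪→ {A,G}; cost 1
[col 2] JPWYZ: children JWZ:{A,G,T}, PY:{A,G} ∩→ {A,G}; cost 0
[col 2] DJPWYZ: children D:{A}, JPWYZ:{A,G} ∩→ {A}; cost 0
[col 3] JW: children J:{T}, W:{G} ∪→ {G,T}; cost 1
[col 3] JWZ: children JW:{G,T}, Z:{A} ∪→ {A,G,T}; cost 1
[col 3] PY: children P:{G}, Y:{T} ∪→ {G,T}; cost 1
[col 3] JPWYZ: children JWZ:{A,G,T}, PY:{G,T} ∩→ {G,T}; cost 0
[col 3] DJPWYZ: children D:{A}, JPWYZ:{G,T} ∪→ {A,G,T}; cost 1
[col 4] JW: children J:{G}, W:{A} ∪→ {A,G}; cost 1
[col 4] JWZ: children JW:{A,G}, Z:{A} ∩→ {A}; cost 0
[col 4] PY: children P:{G}, Y:{T} ∪→ {G,T}; cost 1
[col 4] JPWYZ: children JWZ:{A}, PY:{G,T} ∪→ {A,G,T}; cost 1
[col 4] DJPWYZ: children D:{C}, JPWYZ:{A,G,T} ∪→ {A,C,G,T}; cost 1
[col 5] JW: children J:{C}, W:{G} ∪→ {C,G}; cost 1
[col 5] JWZ: children JW:{C,G}, Z:{A} ∪→ {A,C,G}; cost 1
[col 5] PY: children P:{G}, Y:{C} ∪→ {C,G}; cost 1
[col 5] JPWYZ: children JWZ:{A,C,G}, PY:{C,G} ∩→ {C,G}; cost 0
[col 5] DJPWYZ: children D:{T}, JPWYZ:{C,G} ∪→ {C,G,T}; cost 1
per-site changes: [3, 4, 3, 4, 4, 4]; total = 22

A,C,G,T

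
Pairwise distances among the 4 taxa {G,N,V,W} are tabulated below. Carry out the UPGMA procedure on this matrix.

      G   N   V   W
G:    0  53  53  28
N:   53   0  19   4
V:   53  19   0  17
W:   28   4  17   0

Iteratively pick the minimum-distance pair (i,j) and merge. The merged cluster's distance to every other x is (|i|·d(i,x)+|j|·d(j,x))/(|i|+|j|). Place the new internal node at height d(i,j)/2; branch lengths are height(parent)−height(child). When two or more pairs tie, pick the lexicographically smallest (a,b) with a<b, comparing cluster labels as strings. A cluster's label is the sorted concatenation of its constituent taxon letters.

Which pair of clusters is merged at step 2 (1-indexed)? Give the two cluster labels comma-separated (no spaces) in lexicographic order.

step 1: merge (N,W) at d=4; branch lengths N→2, W→2; new cluster NW
  updated: d(G,NW)=81/2, d(NW,V)=18
step 2: merge (NW,V) at d=18; branch lengths NW→7, V→9; new cluster NVW
  updated: d(G,NVW)=134/3
step 3: merge (G,NVW) at d=134/3; branch lengths G→67/3, NVW→40/3; new cluster GNVW
final tree: (G:67/3,((N:2,W:2):7,V:9):40/3)
total length: 167/3

NW,V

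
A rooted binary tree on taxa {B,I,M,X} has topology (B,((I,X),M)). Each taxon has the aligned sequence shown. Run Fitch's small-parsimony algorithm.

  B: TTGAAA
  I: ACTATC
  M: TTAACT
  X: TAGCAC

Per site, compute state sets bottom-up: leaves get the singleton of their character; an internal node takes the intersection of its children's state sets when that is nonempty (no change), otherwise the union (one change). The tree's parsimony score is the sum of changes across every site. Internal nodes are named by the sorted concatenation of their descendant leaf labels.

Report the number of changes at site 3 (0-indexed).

IX@0: {A} ∪ {T} = {A,T} (union, +1)
IMX@0: {A,T} ∩ {T} = {T} (intersection, +0)
BIMX@0: {T} ∩ {T} = {T} (intersection, +0)
IX@1: {C} ∪ {A} = {A,C} (union, +1)
IMX@1: {A,C} ∪ {T} = {A,C,T} (union, +1)
BIMX@1: {T} ∩ {A,C,T} = {T} (intersection, +0)
IX@2: {T} ∪ {G} = {G,T} (union, +1)
IMX@2: {G,T} ∪ {A} = {A,G,T} (union, +1)
BIMX@2: {G} ∩ {A,G,T} = {G} (intersection, +0)
IX@3: {A} ∪ {C} = {A,C} (union, +1)
IMX@3: {A,C} ∩ {A} = {A} (intersection, +0)
BIMX@3: {A} ∩ {A} = {A} (intersection, +0)
IX@4: {T} ∪ {A} = {A,T} (union, +1)
IMX@4: {A,T} ∪ {C} = {A,C,T} (union, +1)
BIMX@4: {A} ∩ {A,C,T} = {A} (intersection, +0)
IX@5: {C} ∩ {C} = {C} (intersection, +0)
IMX@5: {C} ∪ {T} = {C,T} (union, +1)
BIMX@5: {A} ∪ {C,T} = {A,C,T} (union, +1)
per-site changes: [1, 2, 2, 1, 2, 2]; total = 10

1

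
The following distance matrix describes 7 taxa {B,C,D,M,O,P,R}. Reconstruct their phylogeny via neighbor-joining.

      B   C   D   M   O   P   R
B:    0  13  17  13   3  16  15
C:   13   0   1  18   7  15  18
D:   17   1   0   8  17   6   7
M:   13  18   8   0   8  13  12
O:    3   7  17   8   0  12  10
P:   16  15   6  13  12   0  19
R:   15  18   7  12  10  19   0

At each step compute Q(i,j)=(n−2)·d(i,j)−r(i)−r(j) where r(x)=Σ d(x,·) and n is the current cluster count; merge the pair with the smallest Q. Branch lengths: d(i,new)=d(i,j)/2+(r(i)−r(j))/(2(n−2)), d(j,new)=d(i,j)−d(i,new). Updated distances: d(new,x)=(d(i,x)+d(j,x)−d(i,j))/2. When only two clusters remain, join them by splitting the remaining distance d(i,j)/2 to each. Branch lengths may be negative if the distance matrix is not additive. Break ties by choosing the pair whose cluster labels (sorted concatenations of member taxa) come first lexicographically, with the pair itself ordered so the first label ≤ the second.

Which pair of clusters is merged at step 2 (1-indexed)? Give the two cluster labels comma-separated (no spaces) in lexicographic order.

iteration 1: select C,D (d=1, Q=-123); attach at lengths (21/10, -11/10); label the merged cluster CD
  updated: d(B,CD)=29/2, d(CD,M)=25/2, d(CD,O)=23/2, d(CD,P)=10, d(CD,R)=12
iteration 2: select B,O (d=3, Q=-94); attach at lengths (29/8, -5/8); label the merged cluster BO
  updated: d(BO,CD)=23/2, d(BO,M)=9, d(BO,P)=25/2, d(BO,R)=11
iteration 3: select CD,P (d=10, Q=-141/2); attach at lengths (43/12, 77/12); label the merged cluster CDP
  updated: d(BO,CDP)=7, d(CDP,M)=31/4, d(CDP,R)=21/2
iteration 4: select BO,R (d=11, Q=-77/2); attach at lengths (31/8, 57/8); label the merged cluster BOR
  updated: d(BOR,CDP)=13/4, d(BOR,M)=5
iteration 5: select BOR,CDP (d=13/4, Q=-16); attach at lengths (1/4, 3); label the merged cluster BCDOPR
  updated: d(BCDOPR,M)=19/4
iteration 6: select BCDOPR,M (d=19/4); attach at lengths (19/8, 19/8); label the merged cluster BCDMOPR
final tree: ((((B:29/8,O:-5/8):31/8,R:57/8):1/4,((C:21/10,D:-11/10):43/12,P:77/12):3):19/8,M:19/8)
total length: 33

B,O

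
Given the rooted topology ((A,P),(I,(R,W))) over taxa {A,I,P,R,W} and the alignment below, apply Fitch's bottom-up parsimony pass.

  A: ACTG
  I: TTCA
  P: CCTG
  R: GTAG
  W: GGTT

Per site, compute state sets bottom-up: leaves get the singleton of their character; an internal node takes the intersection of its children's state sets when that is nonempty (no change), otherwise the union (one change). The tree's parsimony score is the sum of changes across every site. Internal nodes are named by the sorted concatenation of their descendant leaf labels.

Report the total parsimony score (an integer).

[col 0] AP: children A:{A}, P:{C} ∪→ {A,C}; cost 1
[col 0] RW: children R:{G}, W:{G} ∩→ {G}; cost 0
[col 0] IRW: children I:{T}, RW:{G} ∪→ {G,T}; cost 1
[col 0] AIPRW: children AP:{A,C}, IRW:{G,T} ∪→ {A,C,G,T}; cost 1
[col 1] AP: children A:{C}, P:{C} ∩→ {C}; cost 0
[col 1] RW: children R:{T}, W:{G} ∪→ {G,T}; cost 1
[col 1] IRW: children I:{T}, RW:{G,T} ∩→ {T}; cost 0
[col 1] AIPRW: children AP:{C}, IRW:{T} ∪→ {C,T}; cost 1
[col 2] AP: children A:{T}, P:{T} ∩→ {T}; cost 0
[col 2] RW: children R:{A}, W:{T} ∪→ {A,T}; cost 1
[col 2] IRW: children I:{C}, RW:{A,T} ∪→ {A,C,T}; cost 1
[col 2] AIPRW: children AP:{T}, IRW:{A,C,T} ∩→ {T}; cost 0
[col 3] AP: children A:{G}, P:{G} ∩→ {G}; cost 0
[col 3] RW: children R:{G}, W:{T} ∪→ {G,T}; cost 1
[col 3] IRW: children I:{A}, RW:{G,T} ∪→ {A,G,T}; cost 1
[col 3] AIPRW: children AP:{G}, IRW:{A,G,T} ∩→ {G}; cost 0
per-site changes: [3, 2, 2, 2]; total = 9

9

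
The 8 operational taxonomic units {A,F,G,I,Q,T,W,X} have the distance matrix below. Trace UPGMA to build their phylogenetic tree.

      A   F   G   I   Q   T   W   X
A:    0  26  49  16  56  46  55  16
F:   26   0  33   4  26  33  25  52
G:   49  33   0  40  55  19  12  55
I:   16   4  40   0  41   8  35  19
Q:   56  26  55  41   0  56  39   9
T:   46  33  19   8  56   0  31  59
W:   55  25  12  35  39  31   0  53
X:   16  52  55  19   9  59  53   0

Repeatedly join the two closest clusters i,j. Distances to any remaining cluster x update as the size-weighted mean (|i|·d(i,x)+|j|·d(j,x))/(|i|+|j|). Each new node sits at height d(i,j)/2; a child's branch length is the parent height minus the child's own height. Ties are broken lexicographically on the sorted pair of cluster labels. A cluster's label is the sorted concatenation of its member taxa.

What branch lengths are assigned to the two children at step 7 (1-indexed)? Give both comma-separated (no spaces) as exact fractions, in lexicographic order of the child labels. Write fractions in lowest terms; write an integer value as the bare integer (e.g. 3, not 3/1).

step 1: merge (F,I) at d=4; branch lengths F→2, I→2; new cluster FI
  updated: d(A,FI)=21, d(FI,G)=73/2, d(FI,Q)=67/2, d(FI,T)=41/2, d(FI,W)=30, d(FI,X)=71/2
step 2: merge (Q,X) at d=9; branch lengths Q→9/2, X→9/2; new cluster QX
  updated: d(A,QX)=36, d(FI,QX)=69/2, d(G,QX)=55, d(QX,T)=115/2, d(QX,W)=46
step 3: merge (G,W) at d=12; branch lengths G→6, W→6; new cluster GW
  updated: d(A,GW)=52, d(FI,GW)=133/4, d(GW,QX)=101/2, d(GW,T)=25
step 4: merge (FI,T) at d=41/2; branch lengths FI→33/4, T→41/4; new cluster FIT
  updated: d(A,FIT)=88/3, d(FIT,GW)=61/2, d(FIT,QX)=253/6
step 5: merge (A,FIT) at d=88/3; branch lengths A→44/3, FIT→53/12; new cluster AFIT
  updated: d(AFIT,GW)=287/8, d(AFIT,QX)=325/8
step 6: merge (AFIT,GW) at d=287/8; branch lengths AFIT→157/48, GW→191/16; new cluster AFGITW
  updated: d(AFGITW,QX)=527/12
step 7: merge (AFGITW,QX) at d=527/12; branch lengths AFGITW→193/48, QX→419/24; new cluster AFGIQTWX
final tree: (((A:44/3,((F:2,I:2):33/4,T:41/4):53/12):157/48,(G:6,W:6):191/16):193/48,(Q:9/2,X:9/2):419/24)
total length: 4765/48

193/48,419/24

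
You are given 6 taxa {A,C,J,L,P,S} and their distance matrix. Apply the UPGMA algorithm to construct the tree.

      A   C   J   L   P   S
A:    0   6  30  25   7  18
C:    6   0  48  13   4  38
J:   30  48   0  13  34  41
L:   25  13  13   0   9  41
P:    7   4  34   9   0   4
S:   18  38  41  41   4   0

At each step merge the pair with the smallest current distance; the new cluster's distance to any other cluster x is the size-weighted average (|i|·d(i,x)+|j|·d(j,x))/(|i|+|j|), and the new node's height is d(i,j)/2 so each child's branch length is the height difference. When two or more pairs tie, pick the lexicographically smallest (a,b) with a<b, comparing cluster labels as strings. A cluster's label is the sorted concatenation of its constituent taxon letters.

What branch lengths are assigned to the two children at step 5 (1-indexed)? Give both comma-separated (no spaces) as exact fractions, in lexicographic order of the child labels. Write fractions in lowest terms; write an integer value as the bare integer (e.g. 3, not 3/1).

iteration 1: select C,P (d=4); attach at lengths (2, 2); label the merged cluster CP
  updated: d(A,CP)=13/2, d(CP,J)=41, d(CP,L)=11, d(CP,S)=21
iteration 2: select A,CP (d=13/2); attach at lengths (13/4, 5/4); label the merged cluster ACP
  updated: d(ACP,J)=112/3, d(ACP,L)=47/3, d(ACP,S)=20
iteration 3: select J,L (d=13); attach at lengths (13/2, 13/2); label the merged cluster JL
  updated: d(ACP,JL)=53/2, d(JL,S)=41
iteration 4: select ACP,S (d=20); attach at lengths (27/4, 10); label the merged cluster ACPS
  updated: d(ACPS,JL)=241/8
iteration 5: select ACPS,JL (d=241/8); attach at lengths (81/16, 137/16); label the merged cluster ACJLPS
final tree: (((A:13/4,(C:2,P:2):5/4):27/4,S:10):81/16,(J:13/2,L:13/2):137/16)
total length: 415/8

81/16,137/16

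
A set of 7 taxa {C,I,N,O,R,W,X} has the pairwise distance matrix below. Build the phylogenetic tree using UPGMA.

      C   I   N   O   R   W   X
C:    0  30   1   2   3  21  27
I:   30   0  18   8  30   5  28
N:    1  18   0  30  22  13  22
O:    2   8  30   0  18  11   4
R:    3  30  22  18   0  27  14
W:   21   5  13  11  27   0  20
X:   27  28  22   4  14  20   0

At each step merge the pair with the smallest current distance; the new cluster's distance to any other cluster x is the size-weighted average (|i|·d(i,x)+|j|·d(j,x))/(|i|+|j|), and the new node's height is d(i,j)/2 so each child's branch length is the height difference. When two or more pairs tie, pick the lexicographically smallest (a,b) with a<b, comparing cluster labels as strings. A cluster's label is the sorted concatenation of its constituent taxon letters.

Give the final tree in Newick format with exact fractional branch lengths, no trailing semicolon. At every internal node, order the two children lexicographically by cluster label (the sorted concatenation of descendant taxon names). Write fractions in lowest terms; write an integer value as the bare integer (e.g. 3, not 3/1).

(((C:1/2,N:1/2):23/4,R:25/4):17/4,((I:5/2,W:5/2):47/8,(O:2,X:2):51/8):17/8)

step 1: merge (C,N) at d=1; branch lengths C→1/2, N→1/2; new cluster CN
  updated: d(CN,I)=24, d(CN,O)=16, d(CN,R)=25/2, d(CN,W)=17, d(CN,X)=49/2
step 2: merge (O,X) at d=4; branch lengths O→2, X→2; new cluster OX
  updated: d(CN,OX)=81/4, d(I,OX)=18, d(OX,R)=16, d(OX,W)=31/2
step 3: merge (I,W) at d=5; branch lengths I→5/2, W→5/2; new cluster IW
  updated: d(CN,IW)=41/2, d(IW,OX)=67/4, d(IW,R)=57/2
step 4: merge (CN,R) at d=25/2; branch lengths CN→23/4, R→25/4; new cluster CNR
  updated: d(CNR,IW)=139/6, d(CNR,OX)=113/6
step 5: merge (IW,OX) at d=67/4; branch lengths IW→47/8, OX→51/8; new cluster IOWX
  updated: d(CNR,IOWX)=21
step 6: merge (CNR,IOWX) at d=21; branch lengths CNR→17/4, IOWX→17/8; new cluster CINORWX
final tree: (((C:1/2,N:1/2):23/4,R:25/4):17/4,((I:5/2,W:5/2):47/8,(O:2,X:2):51/8):17/8)
total length: 325/8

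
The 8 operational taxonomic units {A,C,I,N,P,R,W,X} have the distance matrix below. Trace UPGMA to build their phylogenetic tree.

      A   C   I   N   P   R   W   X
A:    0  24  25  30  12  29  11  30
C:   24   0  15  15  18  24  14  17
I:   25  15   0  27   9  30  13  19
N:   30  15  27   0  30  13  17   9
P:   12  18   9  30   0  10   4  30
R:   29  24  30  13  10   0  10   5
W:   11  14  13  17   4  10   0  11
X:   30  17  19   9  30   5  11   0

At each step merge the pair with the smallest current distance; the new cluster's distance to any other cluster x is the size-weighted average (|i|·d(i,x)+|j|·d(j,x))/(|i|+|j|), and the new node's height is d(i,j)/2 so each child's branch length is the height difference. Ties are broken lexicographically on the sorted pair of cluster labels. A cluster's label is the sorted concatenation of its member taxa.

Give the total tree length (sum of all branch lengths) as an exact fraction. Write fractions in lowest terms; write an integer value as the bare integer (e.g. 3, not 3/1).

814/15

1. join P+W (d=4) ⇒ PW; edges |P|=2, |W|=2
  updated: d(A,PW)=23/2, d(C,PW)=16, d(I,PW)=11, d(N,PW)=47/2, d(PW,R)=10, d(PW,X)=41/2
2. join R+X (d=5) ⇒ RX; edges |R|=5/2, |X|=5/2
  updated: d(A,RX)=59/2, d(C,RX)=41/2, d(I,RX)=49/2, d(N,RX)=11, d(PW,RX)=61/4
3. join I+PW (d=11) ⇒ IPW; edges |I|=11/2, |PW|=7/2
  updated: d(A,IPW)=16, d(C,IPW)=47/3, d(IPW,N)=74/3, d(IPW,RX)=55/3
4. join N+RX (d=11) ⇒ NRX; edges |N|=11/2, |RX|=3
  updated: d(A,NRX)=89/3, d(C,NRX)=56/3, d(IPW,NRX)=184/9
5. join C+IPW (d=47/3) ⇒ CIPW; edges |C|=47/6, |IPW|=7/3
  updated: d(A,CIPW)=18, d(CIPW,NRX)=20
6. join A+CIPW (d=18) ⇒ ACIPW; edges |A|=9, |CIPW|=7/6
  updated: d(ACIPW,NRX)=329/15
7. join ACIPW+NRX (d=329/15) ⇒ ACINPRWX; edges |ACIPW|=59/30, |NRX|=82/15
final tree: ((A:9,(C:47/6,(I:11/2,(P:2,W:2):7/2):7/3):7/6):59/30,(N:11/2,(R:5/2,X:5/2):3):82/15)
total length: 814/15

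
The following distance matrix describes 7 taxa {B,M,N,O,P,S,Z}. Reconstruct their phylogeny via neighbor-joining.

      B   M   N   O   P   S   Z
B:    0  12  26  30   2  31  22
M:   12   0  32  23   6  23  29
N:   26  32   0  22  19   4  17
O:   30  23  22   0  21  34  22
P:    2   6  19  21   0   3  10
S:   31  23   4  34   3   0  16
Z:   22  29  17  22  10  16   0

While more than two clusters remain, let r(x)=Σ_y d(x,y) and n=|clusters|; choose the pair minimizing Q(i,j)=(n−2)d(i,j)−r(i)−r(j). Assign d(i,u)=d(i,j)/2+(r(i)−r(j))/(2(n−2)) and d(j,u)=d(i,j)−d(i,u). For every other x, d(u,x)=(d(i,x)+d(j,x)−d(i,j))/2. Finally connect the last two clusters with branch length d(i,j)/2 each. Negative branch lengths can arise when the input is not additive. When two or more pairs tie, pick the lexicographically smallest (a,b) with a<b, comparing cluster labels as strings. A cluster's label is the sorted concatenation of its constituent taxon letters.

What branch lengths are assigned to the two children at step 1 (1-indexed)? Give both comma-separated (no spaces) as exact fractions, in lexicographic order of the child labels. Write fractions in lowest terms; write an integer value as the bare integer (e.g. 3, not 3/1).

1. join N+S (d=4, Q=-211) ⇒ NS; edges |N|=29/10, |S|=11/10
  updated: d(B,NS)=53/2, d(M,NS)=51/2, d(NS,O)=26, d(NS,P)=9, d(NS,Z)=29/2
2. join NS+Z (d=29/2, Q=-141) ⇒ NSZ; edges |NS|=31/4, |Z|=27/4
  updated: d(B,NSZ)=17, d(M,NSZ)=20, d(NSZ,O)=67/4, d(NSZ,P)=9/4
3. join NSZ+O (d=67/4, Q=-193/2) ⇒ NOSZ; edges |NSZ|=31/12, |O|=85/6
  updated: d(B,NOSZ)=121/8, d(M,NOSZ)=105/8, d(NOSZ,P)=13/4
4. join B+P (d=2, Q=-291/8) ⇒ BP; edges |B|=175/32, |P|=-111/32
  updated: d(BP,M)=8, d(BP,NOSZ)=131/16
5. join BP+M (d=8, Q=-469/16) ⇒ BMP; edges |BP|=49/32, |M|=207/32
  updated: d(BMP,NOSZ)=213/32
6. join BMP+NOSZ (d=213/32) ⇒ BMNOPSZ; edges |BMP|=213/64, |NOSZ|=213/64
final tree: (((B:175/32,P:-111/32):49/32,M:207/32):213/64,(((N:29/10,S:11/10):31/4,Z:27/4):31/12,O:85/6):213/64)
total length: 1661/32

29/10,11/10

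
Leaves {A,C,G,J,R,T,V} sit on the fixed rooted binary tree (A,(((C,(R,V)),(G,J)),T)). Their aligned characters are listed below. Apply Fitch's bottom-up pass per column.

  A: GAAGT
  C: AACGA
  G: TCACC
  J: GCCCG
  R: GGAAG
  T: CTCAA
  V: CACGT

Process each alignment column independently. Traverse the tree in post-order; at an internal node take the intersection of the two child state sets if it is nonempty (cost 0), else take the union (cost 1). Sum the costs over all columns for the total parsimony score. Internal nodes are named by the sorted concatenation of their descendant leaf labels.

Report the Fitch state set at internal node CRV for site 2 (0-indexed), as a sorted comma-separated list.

C

site 0, node RV: R={G} ∪ V={C} → {C,G} (+1)
site 0, node CRV: C={A} ∪ RV={C,G} → {A,C,G} (+1)
site 0, node GJ: G={T} ∪ J={G} → {G,T} (+1)
site 0, node CGJRV: CRV={A,C,G} ∩ GJ={G,T} → {G} (+0)
site 0, node CGJRTV: CGJRV={G} ∪ T={C} → {C,G} (+1)
site 0, node ACGJRTV: A={G} ∩ CGJRTV={C,G} → {G} (+0)
site 1, node RV: R={G} ∪ V={A} → {A,G} (+1)
site 1, node CRV: C={A} ∩ RV={A,G} → {A} (+0)
site 1, node GJ: G={C} ∩ J={C} → {C} (+0)
site 1, node CGJRV: CRV={A} ∪ GJ={C} → {A,C} (+1)
site 1, node CGJRTV: CGJRV={A,C} ∪ T={T} → {A,C,T} (+1)
site 1, node ACGJRTV: A={A} ∩ CGJRTV={A,C,T} → {A} (+0)
site 2, node RV: R={A} ∪ V={C} → {A,C} (+1)
site 2, node CRV: C={C} ∩ RV={A,C} → {C} (+0)
site 2, node GJ: G={A} ∪ J={C} → {A,C} (+1)
site 2, node CGJRV: CRV={C} ∩ GJ={A,C} → {C} (+0)
site 2, node CGJRTV: CGJRV={C} ∩ T={C} → {C} (+0)
site 2, node ACGJRTV: A={A} ∪ CGJRTV={C} → {A,C} (+1)
site 3, node RV: R={A} ∪ V={G} → {A,G} (+1)
site 3, node CRV: C={G} ∩ RV={A,G} → {G} (+0)
site 3, node GJ: G={C} ∩ J={C} → {C} (+0)
site 3, node CGJRV: CRV={G} ∪ GJ={C} → {C,G} (+1)
site 3, node CGJRTV: CGJRV={C,G} ∪ T={A} → {A,C,G} (+1)
site 3, node ACGJRTV: A={G} ∩ CGJRTV={A,C,G} → {G} (+0)
site 4, node RV: R={G} ∪ V={T} → {G,T} (+1)
site 4, node CRV: C={A} ∪ RV={G,T} → {A,G,T} (+1)
site 4, node GJ: G={C} ∪ J={G} → {C,G} (+1)
site 4, node CGJRV: CRV={A,G,T} ∩ GJ={C,G} → {G} (+0)
site 4, node CGJRTV: CGJRV={G} ∪ T={A} → {A,G} (+1)
site 4, node ACGJRTV: A={T} ∪ CGJRTV={A,G} → {A,G,T} (+1)
per-site changes: [4, 3, 3, 3, 5]; total = 18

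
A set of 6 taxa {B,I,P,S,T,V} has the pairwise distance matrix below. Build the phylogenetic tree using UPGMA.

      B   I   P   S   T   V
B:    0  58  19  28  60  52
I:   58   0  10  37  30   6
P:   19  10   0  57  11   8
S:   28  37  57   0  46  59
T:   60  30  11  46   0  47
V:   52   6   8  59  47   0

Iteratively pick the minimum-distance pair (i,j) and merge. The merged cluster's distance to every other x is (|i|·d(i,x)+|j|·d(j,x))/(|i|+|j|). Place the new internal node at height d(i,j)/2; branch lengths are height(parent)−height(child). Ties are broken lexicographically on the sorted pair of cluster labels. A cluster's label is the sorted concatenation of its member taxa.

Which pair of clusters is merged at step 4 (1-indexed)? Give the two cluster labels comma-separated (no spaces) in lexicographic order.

step 1: merge (I,V) at d=6; branch lengths I→3, V→3; new cluster IV
  updated: d(B,IV)=55, d(IV,P)=9, d(IV,S)=48, d(IV,T)=77/2
step 2: merge (IV,P) at d=9; branch lengths IV→3/2, P→9/2; new cluster IPV
  updated: d(B,IPV)=43, d(IPV,S)=51, d(IPV,T)=88/3
step 3: merge (B,S) at d=28; branch lengths B→14, S→14; new cluster BS
  updated: d(BS,IPV)=47, d(BS,T)=53
step 4: merge (IPV,T) at d=88/3; branch lengths IPV→61/6, T→44/3; new cluster IPTV
  updated: d(BS,IPTV)=97/2
step 5: merge (BS,IPTV) at d=97/2; branch lengths BS→41/4, IPTV→115/12; new cluster BIPSTV
final tree: ((B:14,S:14):41/4,(((I:3,V:3):3/2,P:9/2):61/6,T:44/3):115/12)
total length: 254/3

IPV,T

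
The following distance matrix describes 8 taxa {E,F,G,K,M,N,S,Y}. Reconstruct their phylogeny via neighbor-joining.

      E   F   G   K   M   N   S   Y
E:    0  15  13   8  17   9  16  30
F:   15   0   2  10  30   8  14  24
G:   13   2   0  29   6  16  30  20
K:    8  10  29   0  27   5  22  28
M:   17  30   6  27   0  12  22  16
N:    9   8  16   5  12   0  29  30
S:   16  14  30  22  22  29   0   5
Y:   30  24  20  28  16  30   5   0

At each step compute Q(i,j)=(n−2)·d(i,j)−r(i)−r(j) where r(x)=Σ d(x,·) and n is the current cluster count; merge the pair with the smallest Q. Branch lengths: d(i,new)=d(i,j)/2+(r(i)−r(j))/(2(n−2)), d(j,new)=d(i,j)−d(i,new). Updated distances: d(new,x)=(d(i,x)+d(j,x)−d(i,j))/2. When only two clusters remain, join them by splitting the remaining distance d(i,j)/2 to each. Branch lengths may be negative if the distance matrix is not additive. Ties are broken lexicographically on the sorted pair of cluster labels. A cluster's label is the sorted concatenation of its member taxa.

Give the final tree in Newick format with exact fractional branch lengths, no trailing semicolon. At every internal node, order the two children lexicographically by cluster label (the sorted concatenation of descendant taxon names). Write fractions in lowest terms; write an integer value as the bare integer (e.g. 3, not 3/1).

(((E:143/32,(F:73/24,((G:1,M:5):81/16,(S:5/4,Y:15/4):183/16):83/24):121/32):49/32,K:99/32):61/64,N:61/64)

step 1: merge (S,Y) at d=5, Q=-261; branch lengths S→5/4, Y→15/4; new cluster SY
  updated: d(E,SY)=41/2, d(F,SY)=33/2, d(G,SY)=45/2, d(K,SY)=45/2, d(M,SY)=33/2, d(N,SY)=27
step 2: merge (G,M) at d=6, Q=-167; branch lengths G→1, M→5; new cluster GM
  updated: d(E,GM)=12, d(F,GM)=13, d(GM,K)=25, d(GM,N)=11, d(GM,SY)=33/2
step 3: merge (GM,SY) at d=33/2, Q=-229/2; branch lengths GM→81/16, SY→183/16; new cluster GMSY
  updated: d(E,GMSY)=8, d(F,GMSY)=13/2, d(GMSY,K)=31/2, d(GMSY,N)=43/4
step 4: merge (F,GMSY) at d=13/2, Q=-243/4; branch lengths F→73/24, GMSY→83/24; new cluster FGMSY
  updated: d(E,FGMSY)=33/4, d(FGMSY,K)=19/2, d(FGMSY,N)=49/8
step 5: merge (E,FGMSY) at d=33/4, Q=-261/8; branch lengths E→143/32, FGMSY→121/32; new cluster EFGMSY
  updated: d(EFGMSY,K)=37/8, d(EFGMSY,N)=55/16
step 6: merge (EFGMSY,K) at d=37/8, Q=-209/16; branch lengths EFGMSY→49/32, K→99/32; new cluster EFGKMSY
  updated: d(EFGKMSY,N)=61/32
step 7: merge (EFGKMSY,N) at d=61/32; branch lengths EFGKMSY→61/64, N→61/64; new cluster EFGKMNSY
final tree: (((E:143/32,(F:73/24,((G:1,M:5):81/16,(S:5/4,Y:15/4):183/16):83/24):121/32):49/32,K:99/32):61/64,N:61/64)
total length: 1561/32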